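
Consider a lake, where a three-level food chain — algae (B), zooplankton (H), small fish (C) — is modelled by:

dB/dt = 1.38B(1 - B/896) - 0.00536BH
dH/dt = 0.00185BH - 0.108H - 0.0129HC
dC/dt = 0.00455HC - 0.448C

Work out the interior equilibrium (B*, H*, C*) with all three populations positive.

B* ≈ 553, H* ≈ 98.5, C* ≈ 71

From dC/dt = 0: 0.00455H* = 0.448, so H* = 98.5.
From dB/dt = 0: 1.38(1 - B*/896) = 0.00536·98.5, giving B* = 896·(1 - 0.382) = 553.
From dH/dt = 0: 0.00185·553 - 0.108 = 0.0129C*, so C* = 0.916/0.0129 = 71.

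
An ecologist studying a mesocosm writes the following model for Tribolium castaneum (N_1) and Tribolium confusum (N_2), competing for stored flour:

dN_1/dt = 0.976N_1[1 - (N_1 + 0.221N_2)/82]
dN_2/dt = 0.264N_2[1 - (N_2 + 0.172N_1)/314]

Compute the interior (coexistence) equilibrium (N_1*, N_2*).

Setting both brackets to zero gives the nullclines N_1 + 0.221N_2 = 82 and 0.172N_1 + N_2 = 314.
Substituting N_2 = 314 - 0.172N_1 into the first: N_1(1 - 0.221·0.172) = 82 - 0.221·314.
So N_1* = 12.6/0.962 = 13.1, and then N_2* = 314 - 0.172·13.1 = 312.

N_1* ≈ 13.1, N_2* ≈ 312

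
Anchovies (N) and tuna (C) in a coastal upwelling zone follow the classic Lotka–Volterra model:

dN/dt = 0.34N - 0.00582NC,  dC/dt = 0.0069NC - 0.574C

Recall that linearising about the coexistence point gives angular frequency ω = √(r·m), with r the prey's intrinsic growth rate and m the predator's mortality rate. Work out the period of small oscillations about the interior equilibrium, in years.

T ≈ 14.2 years

Here r = 0.34 and m = 0.574, so r·m = 0.195.
ω = √0.195 = 0.442 per year, hence T = 2π/ω ≈ 14.2 years.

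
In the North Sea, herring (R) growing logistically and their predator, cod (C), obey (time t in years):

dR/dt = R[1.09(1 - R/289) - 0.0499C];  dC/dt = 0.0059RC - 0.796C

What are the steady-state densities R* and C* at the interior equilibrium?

From dC/dt = 0 with C > 0: 0.0059R* = 0.796, so R* = 135.
Substitute into dR/dt = 0: 1.09(1 - 135/289) = 0.0499C*.
The bracket is 0.533, giving C* = 0.581/0.0499 = 11.6.

R* ≈ 135, C* ≈ 11.6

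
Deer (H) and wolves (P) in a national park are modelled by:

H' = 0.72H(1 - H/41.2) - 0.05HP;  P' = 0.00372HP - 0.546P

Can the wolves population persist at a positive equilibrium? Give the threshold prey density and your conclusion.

The predator equation gives dP/dt > 0 only when H > 0.546/0.00372 = 147.
Without the predator, H → K = 41.2. Since 41.2 < 147, the predator cannot invade.

Threshold H = 147; K < 147, so no, the predator goes extinct.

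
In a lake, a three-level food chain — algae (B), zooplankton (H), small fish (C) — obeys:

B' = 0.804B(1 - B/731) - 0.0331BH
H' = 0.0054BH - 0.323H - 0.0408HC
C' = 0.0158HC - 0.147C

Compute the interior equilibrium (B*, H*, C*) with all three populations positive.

From dC/dt = 0: 0.0158H* = 0.147, so H* = 9.3.
From dB/dt = 0: 0.804(1 - B*/731) = 0.0331·9.3, giving B* = 731·(1 - 0.383) = 451.
From dH/dt = 0: 0.0054·451 - 0.323 = 0.0408C*, so C* = 2.11/0.0408 = 51.8.

B* ≈ 451, H* ≈ 9.3, C* ≈ 51.8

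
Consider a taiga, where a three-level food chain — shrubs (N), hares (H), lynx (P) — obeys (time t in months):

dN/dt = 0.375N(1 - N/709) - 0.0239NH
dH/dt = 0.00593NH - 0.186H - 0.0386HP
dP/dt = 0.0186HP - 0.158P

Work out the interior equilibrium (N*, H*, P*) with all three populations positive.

From dP/dt = 0: 0.0186H* = 0.158, so H* = 8.49.
From dN/dt = 0: 0.375(1 - N*/709) = 0.0239·8.49, giving N* = 709·(1 - 0.541) = 325.
From dH/dt = 0: 0.00593·325 - 0.186 = 0.0386P*, so P* = 1.74/0.0386 = 45.1.

N* ≈ 325, H* ≈ 8.49, P* ≈ 45.1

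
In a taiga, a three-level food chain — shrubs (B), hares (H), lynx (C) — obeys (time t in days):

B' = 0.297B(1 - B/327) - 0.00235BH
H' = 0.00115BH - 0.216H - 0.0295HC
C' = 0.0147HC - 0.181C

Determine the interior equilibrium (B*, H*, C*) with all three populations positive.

From dC/dt = 0: 0.0147H* = 0.181, so H* = 12.3.
From dB/dt = 0: 0.297(1 - B*/327) = 0.00235·12.3, giving B* = 327·(1 - 0.0974) = 295.
From dH/dt = 0: 0.00115·295 - 0.216 = 0.0295C*, so C* = 0.123/0.0295 = 4.18.

B* ≈ 295, H* ≈ 12.3, C* ≈ 4.18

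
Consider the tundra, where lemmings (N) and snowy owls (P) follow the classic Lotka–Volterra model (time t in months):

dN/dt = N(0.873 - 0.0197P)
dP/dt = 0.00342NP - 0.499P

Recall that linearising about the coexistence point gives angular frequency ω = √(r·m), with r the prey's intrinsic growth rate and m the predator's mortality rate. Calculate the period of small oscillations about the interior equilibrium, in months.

Here r = 0.873 and m = 0.499, so r·m = 0.436.
ω = √0.436 = 0.66 per month, hence T = 2π/ω ≈ 9.52 months.

T ≈ 9.52 months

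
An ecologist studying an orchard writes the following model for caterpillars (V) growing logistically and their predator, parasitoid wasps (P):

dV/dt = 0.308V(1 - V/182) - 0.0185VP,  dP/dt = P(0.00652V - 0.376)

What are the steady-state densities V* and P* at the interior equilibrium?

From dP/dt = 0 with P > 0: 0.00652V* = 0.376, so V* = 57.7.
Substitute into dV/dt = 0: 0.308(1 - 57.7/182) = 0.0185P*.
The bracket is 0.683, giving P* = 0.21/0.0185 = 11.4.

V* ≈ 57.7, P* ≈ 11.4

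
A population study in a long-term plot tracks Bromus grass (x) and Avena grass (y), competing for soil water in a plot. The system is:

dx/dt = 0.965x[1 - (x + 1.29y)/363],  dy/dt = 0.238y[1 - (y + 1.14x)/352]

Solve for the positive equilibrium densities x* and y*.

Setting both brackets to zero gives the nullclines x + 1.29y = 363 and 1.14x + y = 352.
Substituting y = 352 - 1.14x into the first: x(1 - 1.29·1.14) = 363 - 1.29·352.
So x* = -91.1/-0.471 = 194, and then y* = 352 - 1.14·194 = 131.

x* ≈ 194, y* ≈ 131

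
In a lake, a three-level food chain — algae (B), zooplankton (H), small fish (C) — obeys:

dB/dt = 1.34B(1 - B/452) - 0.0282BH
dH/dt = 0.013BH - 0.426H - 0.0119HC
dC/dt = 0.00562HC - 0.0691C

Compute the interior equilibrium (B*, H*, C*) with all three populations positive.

From dC/dt = 0: 0.00562H* = 0.0691, so H* = 12.3.
From dB/dt = 0: 1.34(1 - B*/452) = 0.0282·12.3, giving B* = 452·(1 - 0.259) = 335.
From dH/dt = 0: 0.013·335 - 0.426 = 0.0119C*, so C* = 3.93/0.0119 = 330.

B* ≈ 335, H* ≈ 12.3, C* ≈ 330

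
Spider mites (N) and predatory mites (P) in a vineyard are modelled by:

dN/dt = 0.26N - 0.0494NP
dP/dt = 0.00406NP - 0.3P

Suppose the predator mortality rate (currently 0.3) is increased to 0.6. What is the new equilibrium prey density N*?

N* ≈ 148

At the interior fixed point, setting dP/dt = 0 with P > 0 fixes N* = (predator death rate)/(NP coefficient) — independent of the other coefficients.
With the change, N* = 0.6/0.00406 = 148; it rises from 73.9.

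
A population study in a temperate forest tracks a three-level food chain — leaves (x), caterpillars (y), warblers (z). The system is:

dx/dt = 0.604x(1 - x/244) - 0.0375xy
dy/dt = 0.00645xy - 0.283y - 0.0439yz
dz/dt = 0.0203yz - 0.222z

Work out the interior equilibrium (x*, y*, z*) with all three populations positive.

x* ≈ 78.3, y* ≈ 10.9, z* ≈ 5.06

From dz/dt = 0: 0.0203y* = 0.222, so y* = 10.9.
From dx/dt = 0: 0.604(1 - x*/244) = 0.0375·10.9, giving x* = 244·(1 - 0.679) = 78.3.
From dy/dt = 0: 0.00645·78.3 - 0.283 = 0.0439z*, so z* = 0.222/0.0439 = 5.06.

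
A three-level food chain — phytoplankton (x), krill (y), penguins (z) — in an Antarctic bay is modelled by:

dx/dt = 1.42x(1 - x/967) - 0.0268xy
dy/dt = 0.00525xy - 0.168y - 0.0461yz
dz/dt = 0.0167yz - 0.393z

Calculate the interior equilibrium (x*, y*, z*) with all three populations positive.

x* ≈ 538, y* ≈ 23.5, z* ≈ 57.6

From dz/dt = 0: 0.0167y* = 0.393, so y* = 23.5.
From dx/dt = 0: 1.42(1 - x*/967) = 0.0268·23.5, giving x* = 967·(1 - 0.444) = 538.
From dy/dt = 0: 0.00525·538 - 0.168 = 0.0461z*, so z* = 2.65/0.0461 = 57.6.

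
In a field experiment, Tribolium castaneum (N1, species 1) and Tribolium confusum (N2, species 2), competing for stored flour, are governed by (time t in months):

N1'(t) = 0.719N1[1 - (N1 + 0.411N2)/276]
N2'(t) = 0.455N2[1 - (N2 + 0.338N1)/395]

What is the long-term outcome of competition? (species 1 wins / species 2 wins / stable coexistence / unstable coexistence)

Compare the nullcline intercepts: K1/α12 = 276/0.411 = 672 > K2 = 395; K2/α21 = 395/0.338 = 1170 > K1 = 276.
Since both inequalities hold, each species can invade when rare, so the interior equilibrium is stable.

stable coexistence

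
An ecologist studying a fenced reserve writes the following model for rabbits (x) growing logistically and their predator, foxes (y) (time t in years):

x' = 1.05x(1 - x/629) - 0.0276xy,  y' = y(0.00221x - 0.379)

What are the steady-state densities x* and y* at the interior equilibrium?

x* ≈ 171, y* ≈ 27.7

From dy/dt = 0 with y > 0: 0.00221x* = 0.379, so x* = 171.
Substitute into dx/dt = 0: 1.05(1 - 171/629) = 0.0276y*.
The bracket is 0.727, giving y* = 0.764/0.0276 = 27.7.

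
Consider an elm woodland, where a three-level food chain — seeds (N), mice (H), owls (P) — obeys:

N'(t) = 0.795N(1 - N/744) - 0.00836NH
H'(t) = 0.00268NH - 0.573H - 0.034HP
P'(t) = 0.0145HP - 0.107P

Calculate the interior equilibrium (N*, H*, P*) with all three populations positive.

N* ≈ 686, H* ≈ 7.38, P* ≈ 37.2

From dP/dt = 0: 0.0145H* = 0.107, so H* = 7.38.
From dN/dt = 0: 0.795(1 - N*/744) = 0.00836·7.38, giving N* = 744·(1 - 0.0776) = 686.
From dH/dt = 0: 0.00268·686 - 0.573 = 0.034P*, so P* = 1.27/0.034 = 37.2.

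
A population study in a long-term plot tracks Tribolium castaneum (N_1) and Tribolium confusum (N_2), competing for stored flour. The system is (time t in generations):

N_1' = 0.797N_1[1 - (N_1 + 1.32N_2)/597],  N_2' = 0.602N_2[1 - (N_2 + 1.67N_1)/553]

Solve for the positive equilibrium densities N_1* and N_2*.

N_1* ≈ 110, N_2* ≈ 369

Setting both brackets to zero gives the nullclines N_1 + 1.32N_2 = 597 and 1.67N_1 + N_2 = 553.
Substituting N_2 = 553 - 1.67N_1 into the first: N_1(1 - 1.32·1.67) = 597 - 1.32·553.
So N_1* = -133/-1.2 = 110, and then N_2* = 553 - 1.67·110 = 369.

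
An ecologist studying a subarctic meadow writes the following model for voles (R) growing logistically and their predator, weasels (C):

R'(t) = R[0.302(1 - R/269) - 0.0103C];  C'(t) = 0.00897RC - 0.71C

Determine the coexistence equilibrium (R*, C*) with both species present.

From dC/dt = 0 with C > 0: 0.00897R* = 0.71, so R* = 79.2.
Substitute into dR/dt = 0: 0.302(1 - 79.2/269) = 0.0103C*.
The bracket is 0.706, giving C* = 0.213/0.0103 = 20.7.

R* ≈ 79.2, C* ≈ 20.7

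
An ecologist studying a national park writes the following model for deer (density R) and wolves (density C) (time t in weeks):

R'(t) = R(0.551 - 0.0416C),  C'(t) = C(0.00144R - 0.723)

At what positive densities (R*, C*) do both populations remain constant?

Set dC/dt = 0 with C > 0: 0.00144R - 0.723 = 0, so R* = 0.723/0.00144 = 502.
Set dR/dt = 0 with R > 0: 0.551 - 0.0416C = 0, so C* = 0.551/0.0416 = 13.2.

R* ≈ 502, C* ≈ 13.2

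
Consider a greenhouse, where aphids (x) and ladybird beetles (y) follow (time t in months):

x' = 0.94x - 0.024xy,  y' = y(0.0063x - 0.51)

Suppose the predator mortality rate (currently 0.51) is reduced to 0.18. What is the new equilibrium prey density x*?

At the interior fixed point, setting dy/dt = 0 with y > 0 fixes x* = (predator death rate)/(xy coefficient) — independent of the other coefficients.
With the change, x* = 0.18/0.0063 = 28.6; it falls from 81.

x* ≈ 28.6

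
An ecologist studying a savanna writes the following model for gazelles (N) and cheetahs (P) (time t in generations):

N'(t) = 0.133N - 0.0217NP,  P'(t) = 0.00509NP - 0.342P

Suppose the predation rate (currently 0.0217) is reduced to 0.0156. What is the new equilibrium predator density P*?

P* ≈ 8.53

At the interior fixed point, setting dN/dt = 0 with N > 0 fixes P* = (prey growth rate)/(NP coefficient) — independent of the other coefficients.
With the change, P* = 0.133/0.0156 = 8.53; it rises from 6.13.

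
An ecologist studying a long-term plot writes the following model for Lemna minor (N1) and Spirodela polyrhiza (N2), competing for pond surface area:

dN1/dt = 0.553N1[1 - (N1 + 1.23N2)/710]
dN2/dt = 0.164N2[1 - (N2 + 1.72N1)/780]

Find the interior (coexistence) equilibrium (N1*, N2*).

N1* ≈ 224, N2* ≈ 395

Setting both brackets to zero gives the nullclines N1 + 1.23N2 = 710 and 1.72N1 + N2 = 780.
Substituting N2 = 780 - 1.72N1 into the first: N1(1 - 1.23·1.72) = 710 - 1.23·780.
So N1* = -249/-1.12 = 224, and then N2* = 780 - 1.72·224 = 395.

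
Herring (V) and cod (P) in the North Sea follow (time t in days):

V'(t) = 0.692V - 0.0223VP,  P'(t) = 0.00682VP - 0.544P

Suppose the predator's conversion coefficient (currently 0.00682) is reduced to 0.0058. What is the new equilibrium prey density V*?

V* ≈ 93.8

At the interior fixed point, setting dP/dt = 0 with P > 0 fixes V* = (predator death rate)/(VP coefficient) — independent of the other coefficients.
With the change, V* = 0.544/0.0058 = 93.8; it rises from 79.8.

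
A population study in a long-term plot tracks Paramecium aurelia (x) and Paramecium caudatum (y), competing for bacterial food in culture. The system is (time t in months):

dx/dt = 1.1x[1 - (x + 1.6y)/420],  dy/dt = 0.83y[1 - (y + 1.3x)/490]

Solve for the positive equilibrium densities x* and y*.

x* ≈ 337, y* ≈ 51.9

Setting both brackets to zero gives the nullclines x + 1.6y = 420 and 1.3x + y = 490.
Substituting y = 490 - 1.3x into the first: x(1 - 1.6·1.3) = 420 - 1.6·490.
So x* = -364/-1.08 = 337, and then y* = 490 - 1.3·337 = 51.9.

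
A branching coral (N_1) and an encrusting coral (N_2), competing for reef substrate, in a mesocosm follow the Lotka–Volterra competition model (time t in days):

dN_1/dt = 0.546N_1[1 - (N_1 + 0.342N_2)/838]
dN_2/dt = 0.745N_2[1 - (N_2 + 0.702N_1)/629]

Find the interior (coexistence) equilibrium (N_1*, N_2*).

N_1* ≈ 820, N_2* ≈ 53.6

Setting both brackets to zero gives the nullclines N_1 + 0.342N_2 = 838 and 0.702N_1 + N_2 = 629.
Substituting N_2 = 629 - 0.702N_1 into the first: N_1(1 - 0.342·0.702) = 838 - 0.342·629.
So N_1* = 623/0.76 = 820, and then N_2* = 629 - 0.702·820 = 53.6.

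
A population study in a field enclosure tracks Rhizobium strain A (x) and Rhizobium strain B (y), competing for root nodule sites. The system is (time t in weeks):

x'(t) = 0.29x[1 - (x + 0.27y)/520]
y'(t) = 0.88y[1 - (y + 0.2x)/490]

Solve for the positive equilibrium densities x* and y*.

x* ≈ 410, y* ≈ 408

Setting both brackets to zero gives the nullclines x + 0.27y = 520 and 0.2x + y = 490.
Substituting y = 490 - 0.2x into the first: x(1 - 0.27·0.2) = 520 - 0.27·490.
So x* = 388/0.946 = 410, and then y* = 490 - 0.2·410 = 408.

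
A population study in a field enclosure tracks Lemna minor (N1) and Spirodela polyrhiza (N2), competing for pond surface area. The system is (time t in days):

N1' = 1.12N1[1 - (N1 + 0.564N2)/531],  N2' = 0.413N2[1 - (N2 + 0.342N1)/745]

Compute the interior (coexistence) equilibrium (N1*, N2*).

N1* ≈ 137, N2* ≈ 698

Setting both brackets to zero gives the nullclines N1 + 0.564N2 = 531 and 0.342N1 + N2 = 745.
Substituting N2 = 745 - 0.342N1 into the first: N1(1 - 0.564·0.342) = 531 - 0.564·745.
So N1* = 111/0.807 = 137, and then N2* = 745 - 0.342·137 = 698.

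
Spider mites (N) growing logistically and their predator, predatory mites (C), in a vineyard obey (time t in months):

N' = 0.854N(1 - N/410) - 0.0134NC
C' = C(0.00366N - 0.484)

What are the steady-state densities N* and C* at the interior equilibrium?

N* ≈ 132, C* ≈ 43.2

From dC/dt = 0 with C > 0: 0.00366N* = 0.484, so N* = 132.
Substitute into dN/dt = 0: 0.854(1 - 132/410) = 0.0134C*.
The bracket is 0.677, giving C* = 0.579/0.0134 = 43.2.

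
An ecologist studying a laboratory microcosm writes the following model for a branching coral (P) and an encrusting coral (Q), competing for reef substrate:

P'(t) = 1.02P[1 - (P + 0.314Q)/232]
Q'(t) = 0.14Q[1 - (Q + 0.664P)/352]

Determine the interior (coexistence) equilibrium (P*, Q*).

Setting both brackets to zero gives the nullclines P + 0.314Q = 232 and 0.664P + Q = 352.
Substituting Q = 352 - 0.664P into the first: P(1 - 0.314·0.664) = 232 - 0.314·352.
So P* = 121/0.792 = 153, and then Q* = 352 - 0.664·153 = 250.

P* ≈ 153, Q* ≈ 250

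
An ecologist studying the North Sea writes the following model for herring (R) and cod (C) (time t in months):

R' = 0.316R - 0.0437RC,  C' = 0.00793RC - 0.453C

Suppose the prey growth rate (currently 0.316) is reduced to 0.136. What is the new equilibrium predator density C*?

At the interior fixed point, setting dR/dt = 0 with R > 0 fixes C* = (prey growth rate)/(RC coefficient) — independent of the other coefficients.
With the change, C* = 0.136/0.0437 = 3.11; it falls from 7.23.

C* ≈ 3.11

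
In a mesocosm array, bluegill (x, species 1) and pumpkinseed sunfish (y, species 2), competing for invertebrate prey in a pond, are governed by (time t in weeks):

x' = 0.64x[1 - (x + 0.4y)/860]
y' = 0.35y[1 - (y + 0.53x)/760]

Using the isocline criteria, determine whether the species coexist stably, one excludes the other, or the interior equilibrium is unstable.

Compare the nullcline intercepts: K1/α12 = 860/0.4 = 2150 > K2 = 760; K2/α21 = 760/0.53 = 1430 > K1 = 860.
Since both inequalities hold, each species can invade when rare, so the interior equilibrium is stable.

stable coexistence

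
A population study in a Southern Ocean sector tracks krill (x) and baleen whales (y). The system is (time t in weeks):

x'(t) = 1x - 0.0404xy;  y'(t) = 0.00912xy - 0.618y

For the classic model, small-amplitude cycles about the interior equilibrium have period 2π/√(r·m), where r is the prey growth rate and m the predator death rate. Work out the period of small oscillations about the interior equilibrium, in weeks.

Here r = 1 and m = 0.618, so r·m = 0.618.
ω = √0.618 = 0.786 per week, hence T = 2π/ω ≈ 7.99 weeks.

T ≈ 7.99 weeks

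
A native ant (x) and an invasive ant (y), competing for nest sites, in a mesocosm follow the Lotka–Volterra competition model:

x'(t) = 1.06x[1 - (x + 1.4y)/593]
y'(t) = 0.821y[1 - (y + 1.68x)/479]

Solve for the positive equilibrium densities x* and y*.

Setting both brackets to zero gives the nullclines x + 1.4y = 593 and 1.68x + y = 479.
Substituting y = 479 - 1.68x into the first: x(1 - 1.4·1.68) = 593 - 1.4·479.
So x* = -77.6/-1.35 = 57.4, and then y* = 479 - 1.68·57.4 = 383.

x* ≈ 57.4, y* ≈ 383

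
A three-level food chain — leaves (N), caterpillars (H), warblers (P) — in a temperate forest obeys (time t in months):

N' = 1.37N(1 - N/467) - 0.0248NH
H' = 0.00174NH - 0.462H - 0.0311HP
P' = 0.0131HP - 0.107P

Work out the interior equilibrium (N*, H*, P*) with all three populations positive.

N* ≈ 398, H* ≈ 8.17, P* ≈ 7.41

From dP/dt = 0: 0.0131H* = 0.107, so H* = 8.17.
From dN/dt = 0: 1.37(1 - N*/467) = 0.0248·8.17, giving N* = 467·(1 - 0.148) = 398.
From dH/dt = 0: 0.00174·398 - 0.462 = 0.0311P*, so P* = 0.23/0.0311 = 7.41.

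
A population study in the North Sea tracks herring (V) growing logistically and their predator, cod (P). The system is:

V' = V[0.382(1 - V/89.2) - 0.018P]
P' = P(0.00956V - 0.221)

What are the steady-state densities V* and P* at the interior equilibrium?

V* ≈ 23.1, P* ≈ 15.7

From dP/dt = 0 with P > 0: 0.00956V* = 0.221, so V* = 23.1.
Substitute into dV/dt = 0: 0.382(1 - 23.1/89.2) = 0.018P*.
The bracket is 0.741, giving P* = 0.283/0.018 = 15.7.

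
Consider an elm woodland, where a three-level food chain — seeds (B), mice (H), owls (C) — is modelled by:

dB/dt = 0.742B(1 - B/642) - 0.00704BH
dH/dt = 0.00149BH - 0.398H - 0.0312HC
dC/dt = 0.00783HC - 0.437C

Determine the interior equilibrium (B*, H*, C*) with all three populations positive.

B* ≈ 302, H* ≈ 55.8, C* ≈ 1.67

From dC/dt = 0: 0.00783H* = 0.437, so H* = 55.8.
From dB/dt = 0: 0.742(1 - B*/642) = 0.00704·55.8, giving B* = 642·(1 - 0.53) = 302.
From dH/dt = 0: 0.00149·302 - 0.398 = 0.0312C*, so C* = 0.052/0.0312 = 1.67.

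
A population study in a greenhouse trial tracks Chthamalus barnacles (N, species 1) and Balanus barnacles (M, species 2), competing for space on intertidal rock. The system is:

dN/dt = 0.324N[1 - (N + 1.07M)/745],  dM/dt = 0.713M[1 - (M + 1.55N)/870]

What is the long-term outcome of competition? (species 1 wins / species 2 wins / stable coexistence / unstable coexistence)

Compare the nullcline intercepts: K1/α12 = 745/1.07 = 696 < K2 = 870; K2/α21 = 870/1.55 = 561 < K1 = 745.
Since both are reversed, neither can invade when rare; the interior point is a saddle.

unstable coexistence (outcome depends on initial conditions)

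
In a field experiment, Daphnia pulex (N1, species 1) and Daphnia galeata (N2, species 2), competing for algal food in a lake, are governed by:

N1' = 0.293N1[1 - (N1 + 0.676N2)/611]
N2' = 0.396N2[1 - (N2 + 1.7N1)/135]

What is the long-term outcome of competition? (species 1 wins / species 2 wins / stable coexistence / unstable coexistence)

Compare the nullcline intercepts: K1/α12 = 611/0.676 = 904 > K2 = 135; K2/α21 = 135/1.7 = 79.4 < K1 = 611.
Since the inequalities point opposite ways, species 1 can invade but species 2 cannot.

species 1 excludes species 2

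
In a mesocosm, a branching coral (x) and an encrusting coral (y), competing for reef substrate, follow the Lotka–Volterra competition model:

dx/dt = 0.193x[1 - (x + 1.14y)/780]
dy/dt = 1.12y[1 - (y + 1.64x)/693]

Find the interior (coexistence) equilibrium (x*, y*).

x* ≈ 11.5, y* ≈ 674

Setting both brackets to zero gives the nullclines x + 1.14y = 780 and 1.64x + y = 693.
Substituting y = 693 - 1.64x into the first: x(1 - 1.14·1.64) = 780 - 1.14·693.
So x* = -10/-0.87 = 11.5, and then y* = 693 - 1.64·11.5 = 674.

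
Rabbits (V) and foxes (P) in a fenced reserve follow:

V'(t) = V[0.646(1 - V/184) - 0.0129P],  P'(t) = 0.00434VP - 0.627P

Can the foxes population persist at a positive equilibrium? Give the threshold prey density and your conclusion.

The predator equation gives dP/dt > 0 only when V > 0.627/0.00434 = 144.
Without the predator, V → K = 184. Since 184 > 144, the predator can invade and persist.

Threshold V = 144; K > 144, so yes, the predator persists.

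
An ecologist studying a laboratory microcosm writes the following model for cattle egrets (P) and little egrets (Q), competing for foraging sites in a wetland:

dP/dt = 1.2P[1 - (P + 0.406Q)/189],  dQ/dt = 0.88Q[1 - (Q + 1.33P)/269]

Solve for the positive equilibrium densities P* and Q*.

Setting both brackets to zero gives the nullclines P + 0.406Q = 189 and 1.33P + Q = 269.
Substituting Q = 269 - 1.33P into the first: P(1 - 0.406·1.33) = 189 - 0.406·269.
So P* = 79.8/0.46 = 173, and then Q* = 269 - 1.33·173 = 38.3.

P* ≈ 173, Q* ≈ 38.3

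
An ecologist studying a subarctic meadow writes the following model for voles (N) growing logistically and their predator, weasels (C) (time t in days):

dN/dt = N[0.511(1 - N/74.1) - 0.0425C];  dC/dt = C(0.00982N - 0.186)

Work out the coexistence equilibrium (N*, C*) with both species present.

N* ≈ 18.9, C* ≈ 8.95

From dC/dt = 0 with C > 0: 0.00982N* = 0.186, so N* = 18.9.
Substitute into dN/dt = 0: 0.511(1 - 18.9/74.1) = 0.0425C*.
The bracket is 0.744, giving C* = 0.38/0.0425 = 8.95.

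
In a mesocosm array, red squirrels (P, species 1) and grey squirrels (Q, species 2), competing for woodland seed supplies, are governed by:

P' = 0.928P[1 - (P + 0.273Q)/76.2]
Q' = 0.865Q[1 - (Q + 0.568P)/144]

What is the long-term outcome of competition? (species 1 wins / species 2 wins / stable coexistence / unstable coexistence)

Compare the nullcline intercepts: K1/α12 = 76.2/0.273 = 279 > K2 = 144; K2/α21 = 144/0.568 = 254 > K1 = 76.2.
Since both inequalities hold, each species can invade when rare, so the interior equilibrium is stable.

stable coexistence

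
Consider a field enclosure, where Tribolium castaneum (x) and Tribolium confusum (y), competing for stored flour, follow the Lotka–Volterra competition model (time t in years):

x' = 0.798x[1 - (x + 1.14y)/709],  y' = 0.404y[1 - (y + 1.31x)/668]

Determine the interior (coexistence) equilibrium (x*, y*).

Setting both brackets to zero gives the nullclines x + 1.14y = 709 and 1.31x + y = 668.
Substituting y = 668 - 1.31x into the first: x(1 - 1.14·1.31) = 709 - 1.14·668.
So x* = -52.5/-0.493 = 106, and then y* = 668 - 1.31·106 = 529.

x* ≈ 106, y* ≈ 529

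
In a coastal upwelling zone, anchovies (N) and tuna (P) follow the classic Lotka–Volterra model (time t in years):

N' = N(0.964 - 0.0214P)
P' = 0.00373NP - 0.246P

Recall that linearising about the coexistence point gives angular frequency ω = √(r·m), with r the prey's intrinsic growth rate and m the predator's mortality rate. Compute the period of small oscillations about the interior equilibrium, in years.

T ≈ 12.9 years

Here r = 0.964 and m = 0.246, so r·m = 0.237.
ω = √0.237 = 0.487 per year, hence T = 2π/ω ≈ 12.9 years.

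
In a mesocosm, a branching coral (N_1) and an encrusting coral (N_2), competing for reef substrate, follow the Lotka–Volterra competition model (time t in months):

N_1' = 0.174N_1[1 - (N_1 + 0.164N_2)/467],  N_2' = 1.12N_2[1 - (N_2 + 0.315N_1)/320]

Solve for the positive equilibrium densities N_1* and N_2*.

Setting both brackets to zero gives the nullclines N_1 + 0.164N_2 = 467 and 0.315N_1 + N_2 = 320.
Substituting N_2 = 320 - 0.315N_1 into the first: N_1(1 - 0.164·0.315) = 467 - 0.164·320.
So N_1* = 415/0.948 = 437, and then N_2* = 320 - 0.315·437 = 182.

N_1* ≈ 437, N_2* ≈ 182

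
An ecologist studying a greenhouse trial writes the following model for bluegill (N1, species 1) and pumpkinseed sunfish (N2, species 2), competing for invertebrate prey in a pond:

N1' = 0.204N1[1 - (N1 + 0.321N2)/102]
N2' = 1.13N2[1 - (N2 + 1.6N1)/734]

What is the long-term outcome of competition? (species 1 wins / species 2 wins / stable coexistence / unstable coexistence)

Compare the nullcline intercepts: K1/α12 = 102/0.321 = 318 < K2 = 734; K2/α21 = 734/1.6 = 459 > K1 = 102.
Since the inequalities point opposite ways, species 2 can invade but species 1 cannot.

species 2 excludes species 1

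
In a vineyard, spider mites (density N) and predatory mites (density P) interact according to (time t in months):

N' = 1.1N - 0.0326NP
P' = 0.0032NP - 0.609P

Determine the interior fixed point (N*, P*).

N* ≈ 190, P* ≈ 33.7

Set dP/dt = 0 with P > 0: 0.0032N - 0.609 = 0, so N* = 0.609/0.0032 = 190.
Set dN/dt = 0 with N > 0: 1.1 - 0.0326P = 0, so P* = 1.1/0.0326 = 33.7.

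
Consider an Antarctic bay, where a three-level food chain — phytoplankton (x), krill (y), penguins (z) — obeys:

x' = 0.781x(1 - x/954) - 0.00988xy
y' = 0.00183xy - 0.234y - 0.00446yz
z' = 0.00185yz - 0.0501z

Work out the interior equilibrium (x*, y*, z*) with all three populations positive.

From dz/dt = 0: 0.00185y* = 0.0501, so y* = 27.1.
From dx/dt = 0: 0.781(1 - x*/954) = 0.00988·27.1, giving x* = 954·(1 - 0.343) = 627.
From dy/dt = 0: 0.00183·627 - 0.234 = 0.00446z*, so z* = 0.914/0.00446 = 205.

x* ≈ 627, y* ≈ 27.1, z* ≈ 205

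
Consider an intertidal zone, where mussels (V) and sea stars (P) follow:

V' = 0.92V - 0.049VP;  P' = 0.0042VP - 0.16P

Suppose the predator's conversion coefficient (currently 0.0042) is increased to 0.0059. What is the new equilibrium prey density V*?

At the interior fixed point, setting dP/dt = 0 with P > 0 fixes V* = (predator death rate)/(VP coefficient) — independent of the other coefficients.
With the change, V* = 0.16/0.0059 = 27.1; it falls from 38.1.

V* ≈ 27.1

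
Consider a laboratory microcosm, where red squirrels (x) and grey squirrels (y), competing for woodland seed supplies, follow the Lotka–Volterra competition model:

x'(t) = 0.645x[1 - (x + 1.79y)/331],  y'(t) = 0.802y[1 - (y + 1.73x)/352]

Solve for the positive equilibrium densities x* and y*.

x* ≈ 143, y* ≈ 105

Setting both brackets to zero gives the nullclines x + 1.79y = 331 and 1.73x + y = 352.
Substituting y = 352 - 1.73x into the first: x(1 - 1.79·1.73) = 331 - 1.79·352.
So x* = -299/-2.1 = 143, and then y* = 352 - 1.73·143 = 105.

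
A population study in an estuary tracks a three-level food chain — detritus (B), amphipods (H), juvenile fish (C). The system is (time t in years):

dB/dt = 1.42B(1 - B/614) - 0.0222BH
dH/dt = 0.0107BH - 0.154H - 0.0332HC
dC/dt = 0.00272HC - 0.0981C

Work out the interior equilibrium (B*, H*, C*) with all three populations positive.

B* ≈ 268, H* ≈ 36.1, C* ≈ 81.7

From dC/dt = 0: 0.00272H* = 0.0981, so H* = 36.1.
From dB/dt = 0: 1.42(1 - B*/614) = 0.0222·36.1, giving B* = 614·(1 - 0.564) = 268.
From dH/dt = 0: 0.0107·268 - 0.154 = 0.0332C*, so C* = 2.71/0.0332 = 81.7.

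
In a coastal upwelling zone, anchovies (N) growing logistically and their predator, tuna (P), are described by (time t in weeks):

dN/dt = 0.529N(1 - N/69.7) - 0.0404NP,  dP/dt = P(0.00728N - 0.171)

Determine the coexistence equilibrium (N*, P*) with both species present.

From dP/dt = 0 with P > 0: 0.00728N* = 0.171, so N* = 23.5.
Substitute into dN/dt = 0: 0.529(1 - 23.5/69.7) = 0.0404P*.
The bracket is 0.663, giving P* = 0.351/0.0404 = 8.68.

N* ≈ 23.5, P* ≈ 8.68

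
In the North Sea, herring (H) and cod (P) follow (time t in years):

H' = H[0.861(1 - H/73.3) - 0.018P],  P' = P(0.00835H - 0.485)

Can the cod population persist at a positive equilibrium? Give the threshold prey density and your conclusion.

The predator equation gives dP/dt > 0 only when H > 0.485/0.00835 = 58.1.
Without the predator, H → K = 73.3. Since 73.3 > 58.1, the predator can invade and persist.

Threshold H = 58.1; K > 58.1, so yes, the predator persists.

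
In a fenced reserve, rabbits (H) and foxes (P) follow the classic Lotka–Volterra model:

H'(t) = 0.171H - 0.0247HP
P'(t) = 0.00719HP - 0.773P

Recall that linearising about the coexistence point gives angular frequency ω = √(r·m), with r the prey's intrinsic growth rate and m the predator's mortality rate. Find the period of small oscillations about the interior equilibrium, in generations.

T ≈ 17.3 generations

Here r = 0.171 and m = 0.773, so r·m = 0.132.
ω = √0.132 = 0.364 per generation, hence T = 2π/ω ≈ 17.3 generations.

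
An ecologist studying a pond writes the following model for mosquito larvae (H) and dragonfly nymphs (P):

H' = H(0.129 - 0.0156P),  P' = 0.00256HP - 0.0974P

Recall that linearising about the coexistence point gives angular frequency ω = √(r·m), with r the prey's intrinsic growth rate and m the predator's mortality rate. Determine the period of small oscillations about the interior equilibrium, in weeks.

T ≈ 56.1 weeks

Here r = 0.129 and m = 0.0974, so r·m = 0.0126.
ω = √0.0126 = 0.112 per week, hence T = 2π/ω ≈ 56.1 weeks.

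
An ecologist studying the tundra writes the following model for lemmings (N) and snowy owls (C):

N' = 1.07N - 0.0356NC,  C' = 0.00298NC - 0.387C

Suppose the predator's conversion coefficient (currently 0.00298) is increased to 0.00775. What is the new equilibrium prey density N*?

N* ≈ 49.9

At the interior fixed point, setting dC/dt = 0 with C > 0 fixes N* = (predator death rate)/(NC coefficient) — independent of the other coefficients.
With the change, N* = 0.387/0.00775 = 49.9; it falls from 130.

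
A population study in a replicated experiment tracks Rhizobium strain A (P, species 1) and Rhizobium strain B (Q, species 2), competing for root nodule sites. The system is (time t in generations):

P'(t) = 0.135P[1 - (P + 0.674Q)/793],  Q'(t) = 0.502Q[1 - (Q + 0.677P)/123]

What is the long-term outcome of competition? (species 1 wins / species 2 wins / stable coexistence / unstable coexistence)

Compare the nullcline intercepts: K1/α12 = 793/0.674 = 1180 > K2 = 123; K2/α21 = 123/0.677 = 182 < K1 = 793.
Since the inequalities point opposite ways, species 1 can invade but species 2 cannot.

species 1 excludes species 2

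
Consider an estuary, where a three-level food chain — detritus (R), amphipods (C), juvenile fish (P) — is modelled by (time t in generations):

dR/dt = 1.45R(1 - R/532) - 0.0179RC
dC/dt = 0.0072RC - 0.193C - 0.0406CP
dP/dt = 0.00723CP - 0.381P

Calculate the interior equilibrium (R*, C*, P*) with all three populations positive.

R* ≈ 186, C* ≈ 52.7, P* ≈ 28.2

From dP/dt = 0: 0.00723C* = 0.381, so C* = 52.7.
From dR/dt = 0: 1.45(1 - R*/532) = 0.0179·52.7, giving R* = 532·(1 - 0.651) = 186.
From dC/dt = 0: 0.0072·186 - 0.193 = 0.0406P*, so P* = 1.15/0.0406 = 28.2.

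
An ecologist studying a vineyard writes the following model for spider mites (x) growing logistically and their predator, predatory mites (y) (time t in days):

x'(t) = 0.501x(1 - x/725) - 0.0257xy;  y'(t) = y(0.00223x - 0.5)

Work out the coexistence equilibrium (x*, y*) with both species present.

From dy/dt = 0 with y > 0: 0.00223x* = 0.5, so x* = 224.
Substitute into dx/dt = 0: 0.501(1 - 224/725) = 0.0257y*.
The bracket is 0.691, giving y* = 0.346/0.0257 = 13.5.

x* ≈ 224, y* ≈ 13.5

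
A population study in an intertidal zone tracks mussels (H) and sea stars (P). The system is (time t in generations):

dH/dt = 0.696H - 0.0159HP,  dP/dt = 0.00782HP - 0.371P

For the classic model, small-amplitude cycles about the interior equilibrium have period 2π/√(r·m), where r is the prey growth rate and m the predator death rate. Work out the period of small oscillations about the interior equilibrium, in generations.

Here r = 0.696 and m = 0.371, so r·m = 0.258.
ω = √0.258 = 0.508 per generation, hence T = 2π/ω ≈ 12.4 generations.

T ≈ 12.4 generations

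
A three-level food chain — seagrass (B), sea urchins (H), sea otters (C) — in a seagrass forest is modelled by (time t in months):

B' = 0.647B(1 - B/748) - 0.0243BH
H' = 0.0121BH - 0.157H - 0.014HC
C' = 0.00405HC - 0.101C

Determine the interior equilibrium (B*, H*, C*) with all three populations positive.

B* ≈ 47.4, H* ≈ 24.9, C* ≈ 29.8

From dC/dt = 0: 0.00405H* = 0.101, so H* = 24.9.
From dB/dt = 0: 0.647(1 - B*/748) = 0.0243·24.9, giving B* = 748·(1 - 0.937) = 47.4.
From dH/dt = 0: 0.0121·47.4 - 0.157 = 0.014C*, so C* = 0.417/0.014 = 29.8.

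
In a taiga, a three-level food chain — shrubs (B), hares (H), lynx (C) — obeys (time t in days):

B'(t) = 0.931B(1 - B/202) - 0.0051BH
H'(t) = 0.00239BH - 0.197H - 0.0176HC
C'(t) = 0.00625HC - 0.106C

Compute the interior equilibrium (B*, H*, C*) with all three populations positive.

B* ≈ 183, H* ≈ 17, C* ≈ 13.7

From dC/dt = 0: 0.00625H* = 0.106, so H* = 17.
From dB/dt = 0: 0.931(1 - B*/202) = 0.0051·17, giving B* = 202·(1 - 0.0929) = 183.
From dH/dt = 0: 0.00239·183 - 0.197 = 0.0176C*, so C* = 0.241/0.0176 = 13.7.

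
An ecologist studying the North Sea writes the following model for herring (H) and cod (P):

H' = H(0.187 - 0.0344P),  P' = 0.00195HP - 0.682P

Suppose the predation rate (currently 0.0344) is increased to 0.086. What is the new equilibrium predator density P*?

At the interior fixed point, setting dH/dt = 0 with H > 0 fixes P* = (prey growth rate)/(HP coefficient) — independent of the other coefficients.
With the change, P* = 0.187/0.086 = 2.17; it falls from 5.44.

P* ≈ 2.17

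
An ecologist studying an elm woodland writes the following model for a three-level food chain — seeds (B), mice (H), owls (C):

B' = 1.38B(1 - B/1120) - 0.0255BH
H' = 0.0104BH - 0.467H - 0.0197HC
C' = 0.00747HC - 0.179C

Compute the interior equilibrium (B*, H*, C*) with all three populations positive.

B* ≈ 624, H* ≈ 24, C* ≈ 306

From dC/dt = 0: 0.00747H* = 0.179, so H* = 24.
From dB/dt = 0: 1.38(1 - B*/1120) = 0.0255·24, giving B* = 1120·(1 - 0.443) = 624.
From dH/dt = 0: 0.0104·624 - 0.467 = 0.0197C*, so C* = 6.02/0.0197 = 306.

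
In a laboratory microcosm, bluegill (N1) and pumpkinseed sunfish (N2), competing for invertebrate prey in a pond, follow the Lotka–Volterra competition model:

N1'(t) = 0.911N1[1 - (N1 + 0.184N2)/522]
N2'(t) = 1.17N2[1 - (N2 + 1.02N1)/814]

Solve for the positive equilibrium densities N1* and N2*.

N1* ≈ 458, N2* ≈ 347

Setting both brackets to zero gives the nullclines N1 + 0.184N2 = 522 and 1.02N1 + N2 = 814.
Substituting N2 = 814 - 1.02N1 into the first: N1(1 - 0.184·1.02) = 522 - 0.184·814.
So N1* = 372/0.812 = 458, and then N2* = 814 - 1.02·458 = 347.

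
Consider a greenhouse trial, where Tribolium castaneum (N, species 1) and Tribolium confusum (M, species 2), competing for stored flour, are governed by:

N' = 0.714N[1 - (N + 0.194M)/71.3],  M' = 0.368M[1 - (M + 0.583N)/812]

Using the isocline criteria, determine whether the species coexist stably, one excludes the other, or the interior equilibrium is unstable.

Compare the nullcline intercepts: K1/α12 = 71.3/0.194 = 368 < K2 = 812; K2/α21 = 812/0.583 = 1390 > K1 = 71.3.
Since the inequalities point opposite ways, species 2 can invade but species 1 cannot.

species 2 excludes species 1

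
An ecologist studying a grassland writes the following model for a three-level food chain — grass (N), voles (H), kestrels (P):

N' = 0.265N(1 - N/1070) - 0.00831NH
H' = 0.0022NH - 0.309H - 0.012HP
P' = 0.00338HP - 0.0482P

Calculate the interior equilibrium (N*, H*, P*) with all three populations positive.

From dP/dt = 0: 0.00338H* = 0.0482, so H* = 14.3.
From dN/dt = 0: 0.265(1 - N*/1070) = 0.00831·14.3, giving N* = 1070·(1 - 0.447) = 592.
From dH/dt = 0: 0.0022·592 - 0.309 = 0.012P*, so P* = 0.992/0.012 = 82.7.

N* ≈ 592, H* ≈ 14.3, P* ≈ 82.7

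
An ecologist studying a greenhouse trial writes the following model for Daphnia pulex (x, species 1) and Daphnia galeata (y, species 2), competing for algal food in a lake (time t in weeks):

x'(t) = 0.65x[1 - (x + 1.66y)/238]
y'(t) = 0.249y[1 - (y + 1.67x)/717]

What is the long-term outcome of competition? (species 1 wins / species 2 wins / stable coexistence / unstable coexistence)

species 2 excludes species 1

Compare the nullcline intercepts: K1/α12 = 238/1.66 = 143 < K2 = 717; K2/α21 = 717/1.67 = 429 > K1 = 238.
Since the inequalities point opposite ways, species 2 can invade but species 1 cannot.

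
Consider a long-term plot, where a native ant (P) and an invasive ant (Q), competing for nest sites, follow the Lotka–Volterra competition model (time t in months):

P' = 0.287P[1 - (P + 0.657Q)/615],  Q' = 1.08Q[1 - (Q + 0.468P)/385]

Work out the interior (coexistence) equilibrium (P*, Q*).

P* ≈ 523, Q* ≈ 140

Setting both brackets to zero gives the nullclines P + 0.657Q = 615 and 0.468P + Q = 385.
Substituting Q = 385 - 0.468P into the first: P(1 - 0.657·0.468) = 615 - 0.657·385.
So P* = 362/0.693 = 523, and then Q* = 385 - 0.468·523 = 140.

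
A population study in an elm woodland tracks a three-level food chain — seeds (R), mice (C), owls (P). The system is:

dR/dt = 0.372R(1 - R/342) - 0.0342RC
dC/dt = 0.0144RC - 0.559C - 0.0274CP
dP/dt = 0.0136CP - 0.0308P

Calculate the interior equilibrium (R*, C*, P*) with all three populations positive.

R* ≈ 271, C* ≈ 2.26, P* ≈ 122

From dP/dt = 0: 0.0136C* = 0.0308, so C* = 2.26.
From dR/dt = 0: 0.372(1 - R*/342) = 0.0342·2.26, giving R* = 342·(1 - 0.208) = 271.
From dC/dt = 0: 0.0144·271 - 0.559 = 0.0274P*, so P* = 3.34/0.0274 = 122.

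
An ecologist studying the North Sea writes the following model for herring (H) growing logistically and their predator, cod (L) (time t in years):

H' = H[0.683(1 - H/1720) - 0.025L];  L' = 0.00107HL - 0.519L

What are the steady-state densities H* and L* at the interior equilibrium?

From dL/dt = 0 with L > 0: 0.00107H* = 0.519, so H* = 485.
Substitute into dH/dt = 0: 0.683(1 - 485/1720) = 0.025L*.
The bracket is 0.718, giving L* = 0.49/0.025 = 19.6.

H* ≈ 485, L* ≈ 19.6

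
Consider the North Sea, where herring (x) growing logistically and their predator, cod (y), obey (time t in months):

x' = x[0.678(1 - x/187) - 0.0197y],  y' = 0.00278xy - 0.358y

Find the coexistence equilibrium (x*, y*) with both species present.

From dy/dt = 0 with y > 0: 0.00278x* = 0.358, so x* = 129.
Substitute into dx/dt = 0: 0.678(1 - 129/187) = 0.0197y*.
The bracket is 0.311, giving y* = 0.211/0.0197 = 10.7.

x* ≈ 129, y* ≈ 10.7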